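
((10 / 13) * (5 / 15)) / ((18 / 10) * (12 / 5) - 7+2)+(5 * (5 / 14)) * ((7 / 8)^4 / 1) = 3637225 / 5431296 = 0.67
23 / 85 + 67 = 67.27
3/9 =1/3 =0.33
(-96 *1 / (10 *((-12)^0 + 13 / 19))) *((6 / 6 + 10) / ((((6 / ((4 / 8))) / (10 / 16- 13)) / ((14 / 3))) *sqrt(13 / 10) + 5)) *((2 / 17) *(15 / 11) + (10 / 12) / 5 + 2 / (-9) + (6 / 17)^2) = -389209205 / 134971092- 2021866 *sqrt(130) / 168713865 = -3.02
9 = 9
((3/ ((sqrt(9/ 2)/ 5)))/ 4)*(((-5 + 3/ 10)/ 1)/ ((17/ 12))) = -141*sqrt(2)/ 34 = -5.86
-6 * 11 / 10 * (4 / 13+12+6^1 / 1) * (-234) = 141372 / 5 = 28274.40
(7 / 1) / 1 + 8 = 15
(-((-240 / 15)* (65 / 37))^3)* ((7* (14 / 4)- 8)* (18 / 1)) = 6595554.22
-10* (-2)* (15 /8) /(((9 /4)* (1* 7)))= 2.38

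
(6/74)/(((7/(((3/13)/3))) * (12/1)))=0.00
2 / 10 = 1 / 5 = 0.20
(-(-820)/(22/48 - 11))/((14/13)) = -127920/1771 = -72.23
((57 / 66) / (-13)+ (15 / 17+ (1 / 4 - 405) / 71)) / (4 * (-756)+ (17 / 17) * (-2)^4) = 0.00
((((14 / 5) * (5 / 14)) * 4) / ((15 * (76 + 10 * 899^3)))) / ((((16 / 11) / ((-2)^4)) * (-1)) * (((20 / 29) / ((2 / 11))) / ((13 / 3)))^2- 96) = -10933 / 28617779084322330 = -0.00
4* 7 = 28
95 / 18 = 5.28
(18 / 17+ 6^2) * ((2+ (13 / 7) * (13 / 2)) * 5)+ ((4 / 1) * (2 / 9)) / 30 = 5983943 / 2295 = 2607.38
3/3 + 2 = 3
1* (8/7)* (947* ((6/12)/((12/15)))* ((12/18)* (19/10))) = 17993/21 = 856.81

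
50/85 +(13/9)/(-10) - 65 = -98771/1530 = -64.56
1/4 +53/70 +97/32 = 4523/1120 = 4.04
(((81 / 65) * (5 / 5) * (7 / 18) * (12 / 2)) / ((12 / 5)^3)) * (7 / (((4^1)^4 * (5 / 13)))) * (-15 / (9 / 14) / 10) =-1715 / 49152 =-0.03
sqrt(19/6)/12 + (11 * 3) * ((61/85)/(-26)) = -2013/2210 + sqrt(114)/72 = -0.76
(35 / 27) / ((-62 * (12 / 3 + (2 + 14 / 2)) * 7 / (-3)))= 5 / 7254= 0.00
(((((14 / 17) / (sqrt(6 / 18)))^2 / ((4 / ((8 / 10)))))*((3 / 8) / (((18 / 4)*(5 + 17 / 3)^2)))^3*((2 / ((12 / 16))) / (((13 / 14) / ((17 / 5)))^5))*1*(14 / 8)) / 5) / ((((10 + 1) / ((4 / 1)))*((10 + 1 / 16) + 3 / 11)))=0.00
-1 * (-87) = 87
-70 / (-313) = 70 / 313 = 0.22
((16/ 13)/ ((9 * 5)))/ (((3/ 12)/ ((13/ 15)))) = 64/ 675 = 0.09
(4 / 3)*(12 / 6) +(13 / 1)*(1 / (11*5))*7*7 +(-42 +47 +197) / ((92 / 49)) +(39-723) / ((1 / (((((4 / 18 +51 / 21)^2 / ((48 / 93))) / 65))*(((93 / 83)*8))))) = -1162.36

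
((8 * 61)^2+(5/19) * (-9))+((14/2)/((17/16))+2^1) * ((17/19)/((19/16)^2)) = 1633450827/6859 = 238147.08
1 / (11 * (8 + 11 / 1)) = 1 / 209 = 0.00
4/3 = 1.33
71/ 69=1.03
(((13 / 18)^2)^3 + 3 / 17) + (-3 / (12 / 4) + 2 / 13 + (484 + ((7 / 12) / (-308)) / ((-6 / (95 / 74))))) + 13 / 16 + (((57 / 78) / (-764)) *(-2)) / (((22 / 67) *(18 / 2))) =141490344874074967 / 292162912408224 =484.29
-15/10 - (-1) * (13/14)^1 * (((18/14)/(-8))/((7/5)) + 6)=21759/5488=3.96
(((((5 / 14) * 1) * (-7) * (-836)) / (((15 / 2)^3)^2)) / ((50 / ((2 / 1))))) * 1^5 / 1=26752 / 56953125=0.00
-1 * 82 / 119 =-82 / 119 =-0.69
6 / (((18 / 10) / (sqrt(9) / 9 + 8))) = 250 / 9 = 27.78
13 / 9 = 1.44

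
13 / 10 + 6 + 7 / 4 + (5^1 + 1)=301 / 20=15.05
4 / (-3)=-1.33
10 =10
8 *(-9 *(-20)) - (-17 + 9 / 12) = 5825 / 4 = 1456.25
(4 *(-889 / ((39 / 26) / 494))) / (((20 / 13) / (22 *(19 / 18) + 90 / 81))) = -833537068 / 45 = -18523045.96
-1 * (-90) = 90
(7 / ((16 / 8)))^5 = 16807 / 32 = 525.22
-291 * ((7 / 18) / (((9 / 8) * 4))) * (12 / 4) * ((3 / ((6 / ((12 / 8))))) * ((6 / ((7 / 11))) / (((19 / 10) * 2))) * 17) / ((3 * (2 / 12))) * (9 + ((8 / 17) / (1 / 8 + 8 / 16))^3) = -6177150023 / 137275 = -44998.36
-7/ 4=-1.75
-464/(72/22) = -1276/9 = -141.78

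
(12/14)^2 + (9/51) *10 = 2082/833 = 2.50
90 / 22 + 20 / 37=1885 / 407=4.63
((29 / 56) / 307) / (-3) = -29 / 51576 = -0.00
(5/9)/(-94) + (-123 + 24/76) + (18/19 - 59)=-2905259/16074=-180.74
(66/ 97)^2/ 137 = 4356/ 1289033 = 0.00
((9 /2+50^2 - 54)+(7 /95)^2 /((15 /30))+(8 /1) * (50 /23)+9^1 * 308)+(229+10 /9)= 5470.01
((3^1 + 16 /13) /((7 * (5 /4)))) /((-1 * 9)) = -44 /819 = -0.05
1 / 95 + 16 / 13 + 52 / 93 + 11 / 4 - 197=-88415179 / 459420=-192.45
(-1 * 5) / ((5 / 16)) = -16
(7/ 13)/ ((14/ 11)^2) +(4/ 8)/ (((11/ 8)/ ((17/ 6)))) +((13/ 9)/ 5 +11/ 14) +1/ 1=3.44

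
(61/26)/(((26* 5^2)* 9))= 61/152100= 0.00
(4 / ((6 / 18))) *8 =96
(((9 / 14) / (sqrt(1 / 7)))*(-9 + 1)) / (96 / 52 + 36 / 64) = -5.65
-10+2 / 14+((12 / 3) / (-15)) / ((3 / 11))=-3413 / 315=-10.83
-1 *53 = -53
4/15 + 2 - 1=19/15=1.27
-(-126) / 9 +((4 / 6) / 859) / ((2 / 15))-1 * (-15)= 24916 / 859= 29.01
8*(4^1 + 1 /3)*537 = 18616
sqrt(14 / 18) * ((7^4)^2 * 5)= 28824005 * sqrt(7) / 3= 25420383.01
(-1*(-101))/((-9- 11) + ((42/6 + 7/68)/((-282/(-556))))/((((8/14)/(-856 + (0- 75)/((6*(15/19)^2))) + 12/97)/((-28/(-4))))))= 212659941576/1635196446083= 0.13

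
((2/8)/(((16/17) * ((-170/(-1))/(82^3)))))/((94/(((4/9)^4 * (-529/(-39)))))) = 291673672/60131565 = 4.85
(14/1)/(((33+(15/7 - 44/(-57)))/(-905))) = -505533/1433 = -352.78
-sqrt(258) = -16.06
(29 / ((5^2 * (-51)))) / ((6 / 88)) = -1276 / 3825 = -0.33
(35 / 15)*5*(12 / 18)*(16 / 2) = 560 / 9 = 62.22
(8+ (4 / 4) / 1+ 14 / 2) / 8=2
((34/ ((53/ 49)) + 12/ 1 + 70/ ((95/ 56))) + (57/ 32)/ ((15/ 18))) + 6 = 7478757/ 80560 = 92.83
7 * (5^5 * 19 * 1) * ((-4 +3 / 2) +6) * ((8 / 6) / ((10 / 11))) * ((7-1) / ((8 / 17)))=108810625 / 4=27202656.25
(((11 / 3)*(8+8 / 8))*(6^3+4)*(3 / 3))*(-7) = -50820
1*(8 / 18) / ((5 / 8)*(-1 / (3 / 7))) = -32 / 105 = -0.30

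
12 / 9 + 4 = 16 / 3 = 5.33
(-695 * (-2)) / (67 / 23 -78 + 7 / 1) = -15985 / 783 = -20.42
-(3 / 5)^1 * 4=-12 / 5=-2.40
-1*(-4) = 4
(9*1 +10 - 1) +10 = 28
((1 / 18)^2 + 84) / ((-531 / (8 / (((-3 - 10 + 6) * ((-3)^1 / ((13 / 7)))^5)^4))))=-1034516198121861436651693634 / 28731453338331742173301125022589811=-0.00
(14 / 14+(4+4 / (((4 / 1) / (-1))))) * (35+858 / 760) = 13729 / 95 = 144.52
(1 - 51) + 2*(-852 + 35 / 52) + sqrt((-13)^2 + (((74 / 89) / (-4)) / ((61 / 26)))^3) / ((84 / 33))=-45569 / 26 + 715*sqrt(8687155179329) / 412636574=-1747.55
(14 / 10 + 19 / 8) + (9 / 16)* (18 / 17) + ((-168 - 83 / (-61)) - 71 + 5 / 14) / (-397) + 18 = 22.97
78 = 78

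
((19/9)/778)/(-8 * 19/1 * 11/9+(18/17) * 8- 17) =-323/23129162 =-0.00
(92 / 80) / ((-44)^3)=-23 / 1703680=-0.00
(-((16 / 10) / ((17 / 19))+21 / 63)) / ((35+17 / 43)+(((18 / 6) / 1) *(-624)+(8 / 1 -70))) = 23263 / 20818200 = 0.00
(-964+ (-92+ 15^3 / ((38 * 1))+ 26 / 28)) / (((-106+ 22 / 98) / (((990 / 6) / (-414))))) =-24738560 / 6794913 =-3.64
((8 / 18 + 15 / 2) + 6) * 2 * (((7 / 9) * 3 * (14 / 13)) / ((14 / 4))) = 7028 / 351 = 20.02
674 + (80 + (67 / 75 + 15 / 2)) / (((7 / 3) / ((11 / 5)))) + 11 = 1344599 / 1750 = 768.34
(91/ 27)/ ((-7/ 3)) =-13/ 9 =-1.44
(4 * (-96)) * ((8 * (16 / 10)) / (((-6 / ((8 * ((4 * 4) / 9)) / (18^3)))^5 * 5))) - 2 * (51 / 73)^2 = -128069455828977210343629026 / 131196103443411606500571225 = -0.98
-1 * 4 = -4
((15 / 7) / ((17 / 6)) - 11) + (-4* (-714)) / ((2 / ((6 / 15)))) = 333769 / 595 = 560.96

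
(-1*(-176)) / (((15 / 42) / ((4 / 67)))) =9856 / 335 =29.42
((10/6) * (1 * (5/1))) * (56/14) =33.33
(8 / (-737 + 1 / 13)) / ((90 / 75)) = -13 / 1437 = -0.01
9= 9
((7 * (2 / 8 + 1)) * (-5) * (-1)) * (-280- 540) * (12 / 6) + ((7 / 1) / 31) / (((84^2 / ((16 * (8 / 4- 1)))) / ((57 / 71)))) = -3316356731 / 46221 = -71750.00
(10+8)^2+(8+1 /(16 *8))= 42497 /128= 332.01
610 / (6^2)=305 / 18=16.94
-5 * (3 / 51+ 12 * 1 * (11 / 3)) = -3745 / 17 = -220.29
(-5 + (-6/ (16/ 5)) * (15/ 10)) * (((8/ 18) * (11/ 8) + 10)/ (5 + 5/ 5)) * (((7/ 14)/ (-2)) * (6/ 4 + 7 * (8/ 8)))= 405875/ 13824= 29.36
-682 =-682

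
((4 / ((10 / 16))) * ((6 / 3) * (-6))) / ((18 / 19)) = -1216 / 15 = -81.07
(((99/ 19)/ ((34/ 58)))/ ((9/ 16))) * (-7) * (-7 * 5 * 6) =23228.73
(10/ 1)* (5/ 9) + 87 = 833/ 9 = 92.56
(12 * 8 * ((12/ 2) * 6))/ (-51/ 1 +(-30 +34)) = -3456/ 47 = -73.53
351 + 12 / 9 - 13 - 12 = 982 / 3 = 327.33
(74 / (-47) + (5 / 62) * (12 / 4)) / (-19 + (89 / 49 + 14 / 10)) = 951335 / 11268438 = 0.08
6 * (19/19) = 6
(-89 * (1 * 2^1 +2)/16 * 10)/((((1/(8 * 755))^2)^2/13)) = -3849648898284800000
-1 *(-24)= 24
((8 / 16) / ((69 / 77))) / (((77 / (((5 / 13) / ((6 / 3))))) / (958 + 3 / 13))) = 62285 / 46644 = 1.34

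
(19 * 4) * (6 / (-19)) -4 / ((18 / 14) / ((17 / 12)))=-767 / 27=-28.41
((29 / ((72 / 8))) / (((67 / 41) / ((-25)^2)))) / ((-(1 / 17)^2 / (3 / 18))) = -214763125 / 3618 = -59359.63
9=9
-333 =-333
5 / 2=2.50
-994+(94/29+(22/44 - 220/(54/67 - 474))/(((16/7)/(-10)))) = -114350086/114927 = -994.98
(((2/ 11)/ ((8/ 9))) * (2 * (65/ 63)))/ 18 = 65/ 2772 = 0.02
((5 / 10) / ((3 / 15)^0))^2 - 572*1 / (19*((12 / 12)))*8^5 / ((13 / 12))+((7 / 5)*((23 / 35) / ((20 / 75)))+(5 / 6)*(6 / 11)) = -1903156757 / 2090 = -910601.32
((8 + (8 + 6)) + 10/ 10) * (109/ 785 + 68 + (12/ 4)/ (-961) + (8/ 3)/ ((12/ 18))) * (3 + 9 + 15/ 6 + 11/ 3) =68213105899/ 2263155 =30140.71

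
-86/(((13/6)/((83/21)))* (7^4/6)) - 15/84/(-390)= -2053343/5243784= -0.39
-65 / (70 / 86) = -559 / 7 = -79.86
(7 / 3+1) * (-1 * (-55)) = 550 / 3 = 183.33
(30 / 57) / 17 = 10 / 323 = 0.03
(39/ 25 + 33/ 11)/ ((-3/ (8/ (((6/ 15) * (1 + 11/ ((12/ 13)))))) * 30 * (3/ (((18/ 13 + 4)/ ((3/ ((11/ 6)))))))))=-23408/ 272025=-0.09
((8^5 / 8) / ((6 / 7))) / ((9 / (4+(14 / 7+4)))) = 143360 / 27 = 5309.63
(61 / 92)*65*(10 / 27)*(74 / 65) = 11285 / 621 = 18.17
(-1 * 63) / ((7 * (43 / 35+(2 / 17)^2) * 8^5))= -30345 / 137265152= -0.00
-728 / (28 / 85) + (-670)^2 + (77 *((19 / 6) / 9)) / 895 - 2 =446688.03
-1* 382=-382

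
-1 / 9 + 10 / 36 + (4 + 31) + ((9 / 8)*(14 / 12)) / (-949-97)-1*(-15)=2518705 / 50208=50.17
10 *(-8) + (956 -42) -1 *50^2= -1666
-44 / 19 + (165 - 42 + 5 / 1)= 2388 / 19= 125.68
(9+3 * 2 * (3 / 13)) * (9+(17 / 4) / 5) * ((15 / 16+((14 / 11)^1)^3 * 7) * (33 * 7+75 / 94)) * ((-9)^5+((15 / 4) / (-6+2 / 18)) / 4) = -1899387503835792795081 / 88272431104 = -21517335368.25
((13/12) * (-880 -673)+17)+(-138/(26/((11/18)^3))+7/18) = -42109195/25272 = -1666.24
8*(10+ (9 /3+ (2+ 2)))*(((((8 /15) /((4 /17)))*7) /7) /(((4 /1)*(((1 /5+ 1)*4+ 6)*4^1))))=289 /162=1.78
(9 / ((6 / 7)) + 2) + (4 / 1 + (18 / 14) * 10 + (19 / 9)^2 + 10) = 49685 / 1134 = 43.81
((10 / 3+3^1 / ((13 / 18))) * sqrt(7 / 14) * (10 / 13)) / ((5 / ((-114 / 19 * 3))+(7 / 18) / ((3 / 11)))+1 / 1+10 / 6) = 13140 * sqrt(2) / 17407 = 1.07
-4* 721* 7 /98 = -206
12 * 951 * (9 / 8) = 25677 / 2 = 12838.50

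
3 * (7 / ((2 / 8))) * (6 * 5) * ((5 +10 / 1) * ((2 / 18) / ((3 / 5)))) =7000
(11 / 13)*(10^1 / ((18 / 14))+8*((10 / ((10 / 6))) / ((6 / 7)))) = 6314 / 117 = 53.97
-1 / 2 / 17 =-1 / 34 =-0.03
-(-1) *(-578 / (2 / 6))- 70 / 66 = -57257 / 33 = -1735.06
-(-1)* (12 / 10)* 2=12 / 5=2.40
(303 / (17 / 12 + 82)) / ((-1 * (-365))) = 3636 / 365365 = 0.01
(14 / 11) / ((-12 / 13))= -91 / 66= -1.38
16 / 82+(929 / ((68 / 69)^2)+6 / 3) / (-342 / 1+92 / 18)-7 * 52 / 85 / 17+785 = 2247822715667 / 2874093440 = 782.10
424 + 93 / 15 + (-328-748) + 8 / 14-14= -23073 / 35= -659.23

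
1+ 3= 4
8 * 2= 16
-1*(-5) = 5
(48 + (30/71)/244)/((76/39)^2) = 632418111/50031712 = 12.64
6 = 6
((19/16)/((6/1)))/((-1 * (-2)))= 19/192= 0.10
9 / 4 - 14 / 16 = 11 / 8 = 1.38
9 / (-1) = -9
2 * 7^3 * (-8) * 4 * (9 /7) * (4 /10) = -56448 /5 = -11289.60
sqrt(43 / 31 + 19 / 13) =2 * sqrt(115661) / 403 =1.69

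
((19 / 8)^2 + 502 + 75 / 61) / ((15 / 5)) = 1986629 / 11712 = 169.62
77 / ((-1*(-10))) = 77 / 10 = 7.70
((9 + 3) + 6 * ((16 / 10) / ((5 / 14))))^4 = 892616806656 / 390625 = 2285099.03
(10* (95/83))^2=902500/6889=131.01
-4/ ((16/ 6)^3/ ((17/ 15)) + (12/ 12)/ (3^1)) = -612/ 2611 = -0.23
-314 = -314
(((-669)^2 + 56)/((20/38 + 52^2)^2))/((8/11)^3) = 215075939947/1351946749952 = 0.16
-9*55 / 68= -495 / 68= -7.28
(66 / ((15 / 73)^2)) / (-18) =-58619 / 675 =-86.84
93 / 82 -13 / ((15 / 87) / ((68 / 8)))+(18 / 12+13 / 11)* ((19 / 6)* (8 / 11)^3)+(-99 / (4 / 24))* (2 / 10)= -6800874998 / 9004215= -755.30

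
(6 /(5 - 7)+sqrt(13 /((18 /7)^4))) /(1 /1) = -3+49 *sqrt(13) /324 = -2.45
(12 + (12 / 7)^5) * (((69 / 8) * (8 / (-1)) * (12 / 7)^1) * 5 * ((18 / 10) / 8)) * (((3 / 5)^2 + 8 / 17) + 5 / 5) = -326492098812 / 50000825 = -6529.73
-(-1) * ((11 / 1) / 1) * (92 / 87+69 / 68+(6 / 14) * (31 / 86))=43615583 / 1780716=24.49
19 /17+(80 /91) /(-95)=32579 /29393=1.11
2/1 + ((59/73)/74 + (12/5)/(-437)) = 2.01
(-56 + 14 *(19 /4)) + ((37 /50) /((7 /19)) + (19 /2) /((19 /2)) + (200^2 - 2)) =7002014 /175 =40011.51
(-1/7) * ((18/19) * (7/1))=-18/19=-0.95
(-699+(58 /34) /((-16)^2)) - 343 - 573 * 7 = -21990627 /4352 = -5052.99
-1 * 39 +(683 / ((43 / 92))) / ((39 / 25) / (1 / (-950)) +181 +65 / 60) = -26913555 / 670757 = -40.12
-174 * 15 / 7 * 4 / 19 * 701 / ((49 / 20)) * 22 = -3220113600 / 6517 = -494109.81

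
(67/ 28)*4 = 67/ 7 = 9.57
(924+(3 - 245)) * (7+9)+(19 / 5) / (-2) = 109101 / 10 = 10910.10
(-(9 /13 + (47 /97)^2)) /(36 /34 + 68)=-963883 /71800079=-0.01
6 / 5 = 1.20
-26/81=-0.32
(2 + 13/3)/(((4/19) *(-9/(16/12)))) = -361/81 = -4.46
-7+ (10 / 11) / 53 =-4071 / 583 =-6.98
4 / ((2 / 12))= 24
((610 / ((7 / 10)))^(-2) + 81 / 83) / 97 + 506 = 151589335274067 / 299577710000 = 506.01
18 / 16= 9 / 8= 1.12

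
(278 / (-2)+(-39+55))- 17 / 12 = -1493 / 12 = -124.42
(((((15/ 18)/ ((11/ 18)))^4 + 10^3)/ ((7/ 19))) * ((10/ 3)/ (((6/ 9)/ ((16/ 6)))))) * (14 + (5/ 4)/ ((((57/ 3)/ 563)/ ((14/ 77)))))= 848882092500/ 1127357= 752984.27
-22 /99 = -2 /9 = -0.22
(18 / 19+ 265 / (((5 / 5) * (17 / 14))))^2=5012073616 / 104329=48041.04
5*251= 1255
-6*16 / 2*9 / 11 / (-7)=432 / 77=5.61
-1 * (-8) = 8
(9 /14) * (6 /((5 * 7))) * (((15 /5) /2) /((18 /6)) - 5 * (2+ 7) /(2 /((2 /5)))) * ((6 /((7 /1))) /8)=-1377 /13720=-0.10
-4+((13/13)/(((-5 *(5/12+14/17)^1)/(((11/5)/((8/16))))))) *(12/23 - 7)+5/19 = 216073/251275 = 0.86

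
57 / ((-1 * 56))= -57 / 56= -1.02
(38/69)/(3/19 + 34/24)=2888/8257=0.35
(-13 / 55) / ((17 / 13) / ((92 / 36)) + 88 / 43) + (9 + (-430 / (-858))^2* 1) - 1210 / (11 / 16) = -52991770612601 / 30266462655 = -1750.84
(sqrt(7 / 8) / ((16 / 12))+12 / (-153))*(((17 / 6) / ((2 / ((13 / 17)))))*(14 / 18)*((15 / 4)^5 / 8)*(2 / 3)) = -284375 / 69632+2559375*sqrt(14) / 262144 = 32.45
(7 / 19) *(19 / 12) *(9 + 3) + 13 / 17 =132 / 17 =7.76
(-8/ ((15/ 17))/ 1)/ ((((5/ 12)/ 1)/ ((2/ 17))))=-64/ 25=-2.56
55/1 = 55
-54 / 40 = -27 / 20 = -1.35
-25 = -25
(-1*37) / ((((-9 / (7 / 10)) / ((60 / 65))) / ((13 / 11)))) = 518 / 165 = 3.14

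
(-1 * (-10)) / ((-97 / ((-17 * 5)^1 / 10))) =85 / 97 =0.88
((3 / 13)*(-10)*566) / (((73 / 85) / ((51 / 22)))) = -36804150 / 10439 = -3525.64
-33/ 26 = -1.27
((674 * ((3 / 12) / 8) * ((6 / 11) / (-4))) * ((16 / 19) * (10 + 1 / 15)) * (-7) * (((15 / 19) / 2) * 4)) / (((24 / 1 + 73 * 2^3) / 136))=18166659 / 301796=60.20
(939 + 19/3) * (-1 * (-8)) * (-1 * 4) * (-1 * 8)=726016/3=242005.33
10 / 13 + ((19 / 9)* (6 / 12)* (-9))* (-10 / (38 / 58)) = 1895 / 13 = 145.77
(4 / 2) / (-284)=-1 / 142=-0.01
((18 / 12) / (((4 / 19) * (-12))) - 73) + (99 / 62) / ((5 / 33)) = -312753 / 4960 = -63.06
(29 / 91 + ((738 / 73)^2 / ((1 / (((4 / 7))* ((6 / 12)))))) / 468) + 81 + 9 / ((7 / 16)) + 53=154.95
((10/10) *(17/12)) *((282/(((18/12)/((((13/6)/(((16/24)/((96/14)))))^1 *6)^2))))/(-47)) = -4964544/49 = -101317.22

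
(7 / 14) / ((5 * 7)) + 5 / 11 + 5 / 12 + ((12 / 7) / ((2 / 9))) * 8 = 289211 / 4620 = 62.60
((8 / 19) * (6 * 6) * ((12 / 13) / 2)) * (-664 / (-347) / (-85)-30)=-80535168 / 383435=-210.04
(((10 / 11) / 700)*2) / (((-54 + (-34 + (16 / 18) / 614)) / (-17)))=46971 / 93608900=0.00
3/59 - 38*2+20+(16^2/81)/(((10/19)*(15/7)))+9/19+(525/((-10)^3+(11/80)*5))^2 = -52.40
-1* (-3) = 3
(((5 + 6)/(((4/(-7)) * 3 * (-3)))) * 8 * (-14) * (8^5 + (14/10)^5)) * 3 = -220810635892/9375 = -23553134.50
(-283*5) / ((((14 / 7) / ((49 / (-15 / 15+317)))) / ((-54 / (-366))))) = -624015 / 38552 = -16.19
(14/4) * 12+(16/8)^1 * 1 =44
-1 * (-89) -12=77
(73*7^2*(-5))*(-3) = 53655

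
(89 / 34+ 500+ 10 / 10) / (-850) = -17123 / 28900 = -0.59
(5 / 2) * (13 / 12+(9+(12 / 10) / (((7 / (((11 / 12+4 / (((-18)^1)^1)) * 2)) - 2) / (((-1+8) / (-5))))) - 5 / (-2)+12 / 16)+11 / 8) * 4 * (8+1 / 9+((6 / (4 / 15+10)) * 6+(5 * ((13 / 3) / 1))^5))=1441766134913525 / 2133054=675916378.54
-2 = -2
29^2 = 841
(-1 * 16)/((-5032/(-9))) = -0.03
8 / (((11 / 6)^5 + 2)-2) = 62208 / 161051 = 0.39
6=6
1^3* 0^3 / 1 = 0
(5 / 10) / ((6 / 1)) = 1 / 12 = 0.08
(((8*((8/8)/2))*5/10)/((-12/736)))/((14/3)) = -184/7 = -26.29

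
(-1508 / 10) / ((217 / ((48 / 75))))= -12064 / 27125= -0.44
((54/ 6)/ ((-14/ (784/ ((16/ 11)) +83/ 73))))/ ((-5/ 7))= 35487/ 73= 486.12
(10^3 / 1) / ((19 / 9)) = 9000 / 19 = 473.68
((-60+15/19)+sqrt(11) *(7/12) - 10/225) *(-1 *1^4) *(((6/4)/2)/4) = 50663/4560 - 7 *sqrt(11)/64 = 10.75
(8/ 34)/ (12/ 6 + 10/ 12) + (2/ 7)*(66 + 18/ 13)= 508512/ 26299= 19.34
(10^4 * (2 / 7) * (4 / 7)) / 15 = 16000 / 147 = 108.84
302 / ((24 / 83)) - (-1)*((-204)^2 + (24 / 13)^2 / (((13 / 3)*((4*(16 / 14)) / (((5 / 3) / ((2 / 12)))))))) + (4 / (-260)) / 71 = 399284325647 / 9359220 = 42662.14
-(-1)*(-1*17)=-17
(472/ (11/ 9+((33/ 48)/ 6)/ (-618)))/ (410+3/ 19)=177351168/ 188333431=0.94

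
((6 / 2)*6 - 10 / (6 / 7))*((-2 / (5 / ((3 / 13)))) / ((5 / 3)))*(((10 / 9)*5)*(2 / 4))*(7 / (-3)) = 266 / 117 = 2.27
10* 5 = 50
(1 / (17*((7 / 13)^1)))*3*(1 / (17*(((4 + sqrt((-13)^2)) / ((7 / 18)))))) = 13 / 29478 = 0.00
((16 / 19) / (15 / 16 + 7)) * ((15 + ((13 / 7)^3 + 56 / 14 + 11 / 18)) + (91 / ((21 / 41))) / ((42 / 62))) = 75941504 / 2482977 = 30.58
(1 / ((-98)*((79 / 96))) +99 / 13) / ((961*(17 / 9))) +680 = 559049702125 / 822126851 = 680.00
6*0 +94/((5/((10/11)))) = 188/11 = 17.09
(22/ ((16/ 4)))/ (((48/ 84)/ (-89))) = -6853/ 8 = -856.62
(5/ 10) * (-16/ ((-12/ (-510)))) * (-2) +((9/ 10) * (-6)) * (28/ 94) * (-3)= 160934/ 235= 684.83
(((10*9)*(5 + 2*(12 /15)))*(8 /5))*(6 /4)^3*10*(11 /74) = 176418 /37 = 4768.05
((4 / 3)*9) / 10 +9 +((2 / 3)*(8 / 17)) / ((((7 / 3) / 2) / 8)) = 7349 / 595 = 12.35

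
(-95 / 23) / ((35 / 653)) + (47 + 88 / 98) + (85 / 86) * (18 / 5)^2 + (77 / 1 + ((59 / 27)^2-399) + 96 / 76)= -1115310053597 / 3356166555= -332.32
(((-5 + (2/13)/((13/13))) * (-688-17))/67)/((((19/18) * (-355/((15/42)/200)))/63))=-719523/46999160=-0.02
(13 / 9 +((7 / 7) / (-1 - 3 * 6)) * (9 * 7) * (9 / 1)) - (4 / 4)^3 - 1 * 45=-74.40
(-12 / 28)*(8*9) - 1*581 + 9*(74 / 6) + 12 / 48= -14017 / 28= -500.61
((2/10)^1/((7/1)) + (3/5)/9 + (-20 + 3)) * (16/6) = -2840/63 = -45.08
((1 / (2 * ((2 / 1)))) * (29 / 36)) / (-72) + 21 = 21.00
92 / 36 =23 / 9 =2.56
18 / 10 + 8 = 49 / 5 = 9.80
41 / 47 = 0.87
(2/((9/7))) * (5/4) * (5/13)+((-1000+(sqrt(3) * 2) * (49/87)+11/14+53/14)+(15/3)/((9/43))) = -968.84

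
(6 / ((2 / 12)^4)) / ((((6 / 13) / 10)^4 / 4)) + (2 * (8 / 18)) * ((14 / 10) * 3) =102819600056 / 15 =6854640003.73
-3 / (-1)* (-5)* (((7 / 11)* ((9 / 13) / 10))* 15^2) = -42525 / 286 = -148.69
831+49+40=920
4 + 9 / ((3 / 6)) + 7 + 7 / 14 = 59 / 2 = 29.50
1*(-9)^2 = 81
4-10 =-6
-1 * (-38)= 38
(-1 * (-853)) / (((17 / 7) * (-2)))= -5971 / 34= -175.62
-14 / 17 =-0.82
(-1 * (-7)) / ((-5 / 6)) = -42 / 5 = -8.40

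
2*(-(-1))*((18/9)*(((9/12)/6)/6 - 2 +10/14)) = -425/84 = -5.06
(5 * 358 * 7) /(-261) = -12530 /261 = -48.01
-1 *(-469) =469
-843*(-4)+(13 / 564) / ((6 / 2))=5705437 / 1692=3372.01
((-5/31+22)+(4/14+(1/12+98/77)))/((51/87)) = 19504675/486948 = 40.05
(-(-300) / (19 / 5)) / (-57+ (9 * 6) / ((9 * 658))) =-658 / 475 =-1.39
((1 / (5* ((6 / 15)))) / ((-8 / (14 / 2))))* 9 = -63 / 16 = -3.94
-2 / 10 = -1 / 5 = -0.20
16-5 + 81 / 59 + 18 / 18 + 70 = 4919 / 59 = 83.37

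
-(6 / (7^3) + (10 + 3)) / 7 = -4465 / 2401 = -1.86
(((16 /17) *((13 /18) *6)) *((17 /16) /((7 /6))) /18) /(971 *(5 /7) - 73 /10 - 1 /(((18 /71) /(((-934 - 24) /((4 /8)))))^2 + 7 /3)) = 4210068006430 /13993003033037001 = 0.00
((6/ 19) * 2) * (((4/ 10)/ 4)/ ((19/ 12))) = 72/ 1805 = 0.04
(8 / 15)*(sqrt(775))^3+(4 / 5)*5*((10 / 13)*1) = 11509.79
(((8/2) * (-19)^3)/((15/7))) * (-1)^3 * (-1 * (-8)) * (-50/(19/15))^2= 159600000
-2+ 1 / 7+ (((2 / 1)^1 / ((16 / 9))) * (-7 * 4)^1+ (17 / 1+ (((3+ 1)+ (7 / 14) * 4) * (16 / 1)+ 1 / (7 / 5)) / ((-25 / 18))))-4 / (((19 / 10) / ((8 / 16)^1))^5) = -74527526603 / 866634650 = -86.00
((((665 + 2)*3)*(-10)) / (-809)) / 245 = 4002 / 39641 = 0.10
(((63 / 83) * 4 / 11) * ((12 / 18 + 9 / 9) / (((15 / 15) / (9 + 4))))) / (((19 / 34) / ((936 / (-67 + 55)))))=-14479920 / 17347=-834.72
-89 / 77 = -1.16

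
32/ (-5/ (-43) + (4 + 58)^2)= 1376/ 165297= 0.01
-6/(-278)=3/139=0.02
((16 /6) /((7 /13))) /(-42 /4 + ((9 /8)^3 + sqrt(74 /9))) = -742330368 /1224669775 - 27262976 * sqrt(74) /1224669775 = -0.80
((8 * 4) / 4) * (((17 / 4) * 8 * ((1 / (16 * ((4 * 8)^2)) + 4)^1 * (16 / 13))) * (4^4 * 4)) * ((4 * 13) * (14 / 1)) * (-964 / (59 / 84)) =-80835068073984 / 59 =-1370085899559.05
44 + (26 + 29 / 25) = 1779 / 25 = 71.16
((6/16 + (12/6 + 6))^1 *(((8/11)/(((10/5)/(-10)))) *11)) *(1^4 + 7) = -2680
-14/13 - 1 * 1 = -27/13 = -2.08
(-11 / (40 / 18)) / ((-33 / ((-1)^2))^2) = -1 / 220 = -0.00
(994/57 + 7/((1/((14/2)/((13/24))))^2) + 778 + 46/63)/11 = 397548262/2225223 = 178.66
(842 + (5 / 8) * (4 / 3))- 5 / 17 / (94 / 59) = 2019829 / 2397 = 842.65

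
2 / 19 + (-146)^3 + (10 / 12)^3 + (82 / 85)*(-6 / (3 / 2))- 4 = -1085640025117 / 348840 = -3112143.17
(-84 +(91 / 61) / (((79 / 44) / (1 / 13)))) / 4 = -101122 / 4819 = -20.98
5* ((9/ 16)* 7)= 315/ 16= 19.69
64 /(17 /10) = 640 /17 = 37.65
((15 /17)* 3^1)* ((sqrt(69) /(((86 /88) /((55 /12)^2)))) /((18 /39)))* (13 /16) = 28117375* sqrt(69) /280704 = 832.05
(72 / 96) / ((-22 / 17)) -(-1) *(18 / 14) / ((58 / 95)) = 27267 / 17864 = 1.53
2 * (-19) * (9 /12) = -57 /2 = -28.50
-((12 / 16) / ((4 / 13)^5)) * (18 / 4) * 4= -10024911 / 2048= -4894.98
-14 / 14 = -1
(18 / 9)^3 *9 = 72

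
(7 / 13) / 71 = 7 / 923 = 0.01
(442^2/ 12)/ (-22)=-48841/ 66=-740.02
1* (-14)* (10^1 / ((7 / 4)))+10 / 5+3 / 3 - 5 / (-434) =-76.99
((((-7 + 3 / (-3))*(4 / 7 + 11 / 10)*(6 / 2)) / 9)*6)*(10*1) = -1872 / 7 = -267.43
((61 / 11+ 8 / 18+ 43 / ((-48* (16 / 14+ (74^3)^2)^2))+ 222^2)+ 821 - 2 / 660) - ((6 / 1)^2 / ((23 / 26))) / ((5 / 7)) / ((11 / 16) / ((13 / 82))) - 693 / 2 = 32728582120421638639330649970832729 / 657843112519715507914402790400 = 49751.35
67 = 67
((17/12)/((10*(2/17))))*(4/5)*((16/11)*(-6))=-8.41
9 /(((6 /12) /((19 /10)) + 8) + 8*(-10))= -171 /1363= -0.13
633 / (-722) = -633 / 722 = -0.88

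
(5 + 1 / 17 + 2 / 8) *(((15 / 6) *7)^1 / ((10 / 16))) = 2527 / 17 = 148.65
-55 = -55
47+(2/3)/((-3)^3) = 3805/81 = 46.98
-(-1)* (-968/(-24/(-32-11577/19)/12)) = -5897540/19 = -310396.84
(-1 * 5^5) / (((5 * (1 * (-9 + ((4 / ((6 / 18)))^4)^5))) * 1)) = -625 / 3833759992447475122167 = -0.00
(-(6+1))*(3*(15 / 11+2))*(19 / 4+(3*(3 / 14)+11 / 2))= -33855 / 44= -769.43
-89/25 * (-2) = 178/25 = 7.12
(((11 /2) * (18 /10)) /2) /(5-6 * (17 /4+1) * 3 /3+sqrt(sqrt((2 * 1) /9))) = 99 /(20 * (-53 /2+2^(1 /4) * sqrt(3) /3)) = -0.19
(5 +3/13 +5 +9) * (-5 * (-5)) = 6250/13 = 480.77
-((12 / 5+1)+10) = -67 / 5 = -13.40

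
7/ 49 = 1/ 7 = 0.14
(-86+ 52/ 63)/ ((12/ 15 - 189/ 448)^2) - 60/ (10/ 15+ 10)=-4437334435/ 7379064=-601.34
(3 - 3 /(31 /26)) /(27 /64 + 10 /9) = 8640 /27373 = 0.32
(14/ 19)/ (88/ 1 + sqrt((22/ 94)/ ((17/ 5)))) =0.01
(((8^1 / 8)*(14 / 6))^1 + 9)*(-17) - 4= -590 / 3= -196.67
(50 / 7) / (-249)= -50 / 1743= -0.03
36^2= 1296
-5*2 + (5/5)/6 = -9.83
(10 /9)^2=100 /81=1.23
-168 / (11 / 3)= -504 / 11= -45.82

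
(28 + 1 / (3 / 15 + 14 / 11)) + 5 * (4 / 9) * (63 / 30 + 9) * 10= 22303 / 81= 275.35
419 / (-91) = -419 / 91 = -4.60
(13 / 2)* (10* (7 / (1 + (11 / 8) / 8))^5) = 494307.40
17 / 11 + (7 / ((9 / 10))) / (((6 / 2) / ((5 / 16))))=5597 / 2376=2.36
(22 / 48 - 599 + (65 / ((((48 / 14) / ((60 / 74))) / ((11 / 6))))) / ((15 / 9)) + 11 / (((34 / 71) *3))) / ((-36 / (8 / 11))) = 4332371 / 373626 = 11.60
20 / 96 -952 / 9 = -105.57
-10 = -10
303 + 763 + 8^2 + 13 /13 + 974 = 2105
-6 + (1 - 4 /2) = -7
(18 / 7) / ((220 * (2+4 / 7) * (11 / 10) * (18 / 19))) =19 / 4356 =0.00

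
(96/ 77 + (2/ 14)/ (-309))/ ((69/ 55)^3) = 448501625/ 710564967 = 0.63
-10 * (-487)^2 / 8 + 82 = -1185517 / 4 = -296379.25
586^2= 343396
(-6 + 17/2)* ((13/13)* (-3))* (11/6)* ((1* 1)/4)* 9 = -495/16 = -30.94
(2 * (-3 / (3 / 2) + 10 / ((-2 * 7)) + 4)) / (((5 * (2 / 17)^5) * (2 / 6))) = 38336139 / 560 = 68457.39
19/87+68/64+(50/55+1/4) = 37361/15312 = 2.44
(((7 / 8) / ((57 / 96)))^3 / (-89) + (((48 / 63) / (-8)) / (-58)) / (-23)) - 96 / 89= -9531197363 / 8550587157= -1.11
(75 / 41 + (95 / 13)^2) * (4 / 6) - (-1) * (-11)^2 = 3280627 / 20787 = 157.82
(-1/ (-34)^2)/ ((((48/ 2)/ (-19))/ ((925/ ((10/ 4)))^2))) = 650275/ 6936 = 93.75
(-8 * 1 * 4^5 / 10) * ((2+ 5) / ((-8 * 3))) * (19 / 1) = 68096 / 15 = 4539.73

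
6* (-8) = -48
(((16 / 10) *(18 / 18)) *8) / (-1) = -64 / 5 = -12.80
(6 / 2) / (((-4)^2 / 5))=15 / 16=0.94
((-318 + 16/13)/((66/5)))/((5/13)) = -2059/33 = -62.39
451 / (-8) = -451 / 8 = -56.38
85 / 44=1.93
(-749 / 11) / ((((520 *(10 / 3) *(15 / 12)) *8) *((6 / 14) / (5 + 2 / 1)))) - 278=-159052701 / 572000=-278.06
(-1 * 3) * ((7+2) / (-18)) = 3 / 2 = 1.50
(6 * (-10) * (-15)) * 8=7200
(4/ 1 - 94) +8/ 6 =-266/ 3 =-88.67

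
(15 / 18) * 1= 5 / 6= 0.83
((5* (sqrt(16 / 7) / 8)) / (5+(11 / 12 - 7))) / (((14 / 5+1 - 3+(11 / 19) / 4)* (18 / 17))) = -32300* sqrt(7) / 98007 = -0.87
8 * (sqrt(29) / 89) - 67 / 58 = -67 / 58+8 * sqrt(29) / 89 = -0.67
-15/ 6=-5/ 2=-2.50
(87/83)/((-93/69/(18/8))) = -18009/10292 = -1.75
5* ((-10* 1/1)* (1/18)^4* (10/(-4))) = 125/104976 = 0.00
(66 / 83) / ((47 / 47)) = 66 / 83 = 0.80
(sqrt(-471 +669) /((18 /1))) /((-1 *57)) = -sqrt(22) /342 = -0.01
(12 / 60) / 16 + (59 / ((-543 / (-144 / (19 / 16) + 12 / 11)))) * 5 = 197617029 / 3026320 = 65.30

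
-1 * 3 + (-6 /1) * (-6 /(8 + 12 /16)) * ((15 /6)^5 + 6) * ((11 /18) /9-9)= -4803479 /1260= -3812.28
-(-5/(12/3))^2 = -25/16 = -1.56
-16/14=-8/7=-1.14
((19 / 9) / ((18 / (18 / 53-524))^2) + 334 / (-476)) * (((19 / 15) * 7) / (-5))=-16538828715769 / 5221790550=-3167.27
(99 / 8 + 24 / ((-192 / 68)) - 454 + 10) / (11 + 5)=-3521 / 128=-27.51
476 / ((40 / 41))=4879 / 10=487.90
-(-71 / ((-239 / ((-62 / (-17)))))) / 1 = -4402 / 4063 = -1.08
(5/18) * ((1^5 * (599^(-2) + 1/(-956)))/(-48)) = 1789225/296363885184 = 0.00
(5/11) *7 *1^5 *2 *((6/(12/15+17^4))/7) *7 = 700/1531233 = 0.00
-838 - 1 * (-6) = -832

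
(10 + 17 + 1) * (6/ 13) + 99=1455/ 13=111.92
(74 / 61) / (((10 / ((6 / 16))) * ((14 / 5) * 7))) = 111 / 47824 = 0.00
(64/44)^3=4096/1331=3.08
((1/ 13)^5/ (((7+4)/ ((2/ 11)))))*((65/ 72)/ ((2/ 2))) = 5/ 124411716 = 0.00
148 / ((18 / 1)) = 74 / 9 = 8.22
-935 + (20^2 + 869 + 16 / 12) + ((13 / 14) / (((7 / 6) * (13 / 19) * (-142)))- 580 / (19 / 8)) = 36136603 / 396606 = 91.11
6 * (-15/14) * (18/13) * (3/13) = -2430/1183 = -2.05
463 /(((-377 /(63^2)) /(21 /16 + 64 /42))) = -83394171 /6032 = -13825.29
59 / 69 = 0.86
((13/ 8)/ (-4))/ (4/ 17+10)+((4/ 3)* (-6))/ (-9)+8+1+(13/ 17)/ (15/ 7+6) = 9.94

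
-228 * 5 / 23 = -1140 / 23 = -49.57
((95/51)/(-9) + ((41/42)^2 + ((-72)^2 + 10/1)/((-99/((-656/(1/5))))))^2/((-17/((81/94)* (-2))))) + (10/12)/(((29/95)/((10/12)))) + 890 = 8730325210974994134163/2908078023312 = 3002094559.01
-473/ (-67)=473/ 67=7.06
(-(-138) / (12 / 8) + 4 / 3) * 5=1400 / 3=466.67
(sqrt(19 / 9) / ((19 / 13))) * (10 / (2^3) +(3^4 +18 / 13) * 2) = 8633 * sqrt(19) / 228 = 165.05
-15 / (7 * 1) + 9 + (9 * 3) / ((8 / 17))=3597 / 56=64.23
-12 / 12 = -1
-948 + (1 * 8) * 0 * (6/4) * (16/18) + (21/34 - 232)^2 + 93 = 60901309/1156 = 52682.79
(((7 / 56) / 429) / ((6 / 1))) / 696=1 / 14332032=0.00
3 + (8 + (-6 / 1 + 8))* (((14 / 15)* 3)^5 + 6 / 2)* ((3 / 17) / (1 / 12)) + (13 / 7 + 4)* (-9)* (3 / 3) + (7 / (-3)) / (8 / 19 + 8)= 26118738041 / 7140000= 3658.09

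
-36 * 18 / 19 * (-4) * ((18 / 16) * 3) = 8748 / 19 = 460.42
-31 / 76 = -0.41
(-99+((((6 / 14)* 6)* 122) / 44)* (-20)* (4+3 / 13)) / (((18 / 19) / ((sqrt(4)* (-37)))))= 54857.18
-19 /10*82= -779 /5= -155.80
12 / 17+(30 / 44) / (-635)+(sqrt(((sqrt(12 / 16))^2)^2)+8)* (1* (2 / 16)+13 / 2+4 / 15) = 139089857 / 2279904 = 61.01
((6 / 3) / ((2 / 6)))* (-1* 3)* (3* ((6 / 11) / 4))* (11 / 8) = -81 / 8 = -10.12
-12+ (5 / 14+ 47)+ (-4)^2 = 719 / 14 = 51.36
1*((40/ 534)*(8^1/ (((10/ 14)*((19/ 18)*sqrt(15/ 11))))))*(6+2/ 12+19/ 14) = 5.12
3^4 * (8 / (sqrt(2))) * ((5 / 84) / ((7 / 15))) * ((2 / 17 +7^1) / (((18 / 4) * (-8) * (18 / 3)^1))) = -1.93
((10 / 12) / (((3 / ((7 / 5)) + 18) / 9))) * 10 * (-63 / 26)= -11025 / 1222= -9.02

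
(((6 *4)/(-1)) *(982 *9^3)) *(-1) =17181072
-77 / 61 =-1.26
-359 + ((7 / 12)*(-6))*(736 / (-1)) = 2217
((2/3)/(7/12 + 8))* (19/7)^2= 2888/5047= 0.57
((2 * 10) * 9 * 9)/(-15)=-108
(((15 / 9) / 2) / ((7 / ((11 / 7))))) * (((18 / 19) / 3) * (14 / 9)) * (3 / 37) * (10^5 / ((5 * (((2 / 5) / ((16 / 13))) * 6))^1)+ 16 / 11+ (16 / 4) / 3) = 44011960 / 575757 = 76.44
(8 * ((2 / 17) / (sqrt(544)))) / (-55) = -2 * sqrt(34) / 15895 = -0.00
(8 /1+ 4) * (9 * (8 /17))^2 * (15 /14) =466560 /2023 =230.63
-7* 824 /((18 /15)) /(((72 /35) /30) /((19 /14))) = -1712375 /18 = -95131.94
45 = 45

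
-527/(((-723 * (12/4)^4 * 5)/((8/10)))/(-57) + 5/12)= -60078/732085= -0.08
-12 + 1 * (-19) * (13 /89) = -1315 /89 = -14.78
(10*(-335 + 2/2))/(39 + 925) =-835/241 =-3.46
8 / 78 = 4 / 39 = 0.10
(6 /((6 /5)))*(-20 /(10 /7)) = -70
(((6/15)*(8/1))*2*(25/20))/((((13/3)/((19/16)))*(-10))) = -0.22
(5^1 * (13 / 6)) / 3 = 65 / 18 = 3.61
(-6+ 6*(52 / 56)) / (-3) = 1 / 7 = 0.14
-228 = -228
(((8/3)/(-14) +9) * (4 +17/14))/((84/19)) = 10.39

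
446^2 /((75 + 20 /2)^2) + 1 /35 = 1393857 /50575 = 27.56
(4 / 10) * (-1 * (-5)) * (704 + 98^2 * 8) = 155072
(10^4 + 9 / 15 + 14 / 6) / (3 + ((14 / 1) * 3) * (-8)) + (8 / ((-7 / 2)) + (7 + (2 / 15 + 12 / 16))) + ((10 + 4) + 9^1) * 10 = 28749451 / 139860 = 205.56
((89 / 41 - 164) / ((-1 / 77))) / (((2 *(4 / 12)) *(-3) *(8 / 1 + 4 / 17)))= -248149 / 328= -756.55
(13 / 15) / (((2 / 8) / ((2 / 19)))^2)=832 / 5415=0.15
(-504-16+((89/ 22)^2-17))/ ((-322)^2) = -251987/ 50183056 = -0.01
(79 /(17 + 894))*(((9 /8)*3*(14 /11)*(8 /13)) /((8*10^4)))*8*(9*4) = 0.00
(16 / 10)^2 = 64 / 25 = 2.56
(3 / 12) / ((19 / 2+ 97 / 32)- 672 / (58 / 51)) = -232 / 536723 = -0.00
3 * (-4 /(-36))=0.33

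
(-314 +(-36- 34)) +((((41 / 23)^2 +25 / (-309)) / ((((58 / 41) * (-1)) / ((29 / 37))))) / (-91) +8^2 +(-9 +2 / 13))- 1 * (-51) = -152908696006 / 550373187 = -277.83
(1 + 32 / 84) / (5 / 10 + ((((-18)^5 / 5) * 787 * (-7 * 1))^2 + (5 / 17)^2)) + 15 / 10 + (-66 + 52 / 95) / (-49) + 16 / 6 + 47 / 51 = 191039883966365423769035092667 / 29738447425274095817683232670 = 6.42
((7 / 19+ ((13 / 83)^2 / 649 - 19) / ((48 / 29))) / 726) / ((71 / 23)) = -57888642109 / 11676647889104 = -0.00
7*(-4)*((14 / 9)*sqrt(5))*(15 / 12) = -490*sqrt(5) / 9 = -121.74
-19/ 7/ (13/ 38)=-722/ 91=-7.93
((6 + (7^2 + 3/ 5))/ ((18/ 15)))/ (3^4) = 139/ 243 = 0.57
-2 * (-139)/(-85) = -278/85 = -3.27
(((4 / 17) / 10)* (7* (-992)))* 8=-111104 / 85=-1307.11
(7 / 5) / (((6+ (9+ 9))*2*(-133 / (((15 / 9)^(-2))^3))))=-243 / 23750000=-0.00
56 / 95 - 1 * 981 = -93139 / 95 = -980.41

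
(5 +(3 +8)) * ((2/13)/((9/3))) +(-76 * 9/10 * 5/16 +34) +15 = 8875/312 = 28.45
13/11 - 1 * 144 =-1571/11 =-142.82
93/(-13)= -93/13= -7.15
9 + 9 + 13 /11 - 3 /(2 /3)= 323 /22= 14.68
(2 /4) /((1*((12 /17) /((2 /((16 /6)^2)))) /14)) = 2.79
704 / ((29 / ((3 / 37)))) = 2112 / 1073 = 1.97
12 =12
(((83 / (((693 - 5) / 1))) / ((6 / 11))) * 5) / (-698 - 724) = -4565 / 5870016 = -0.00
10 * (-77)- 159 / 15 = -3903 / 5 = -780.60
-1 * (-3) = 3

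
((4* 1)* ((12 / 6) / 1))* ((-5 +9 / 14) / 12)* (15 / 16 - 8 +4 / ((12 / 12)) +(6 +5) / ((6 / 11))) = -50081 / 1008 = -49.68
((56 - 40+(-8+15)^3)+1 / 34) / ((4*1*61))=12207 / 8296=1.47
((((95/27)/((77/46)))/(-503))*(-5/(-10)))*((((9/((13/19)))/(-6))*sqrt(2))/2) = 41515*sqrt(2)/18126108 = 0.00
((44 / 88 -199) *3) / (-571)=1.04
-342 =-342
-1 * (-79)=79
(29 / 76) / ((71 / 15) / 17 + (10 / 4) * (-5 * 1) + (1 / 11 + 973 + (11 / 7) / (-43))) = 24484845 / 61653930946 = 0.00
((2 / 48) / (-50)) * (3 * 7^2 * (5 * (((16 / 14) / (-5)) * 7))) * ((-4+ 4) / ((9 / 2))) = 0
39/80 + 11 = 919/80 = 11.49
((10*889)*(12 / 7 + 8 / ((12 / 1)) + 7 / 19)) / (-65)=-278638 / 741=-376.03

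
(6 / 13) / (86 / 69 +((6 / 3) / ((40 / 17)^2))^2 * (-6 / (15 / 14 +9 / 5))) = 887616000 / 1872563641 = 0.47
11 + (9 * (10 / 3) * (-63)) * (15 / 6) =-4714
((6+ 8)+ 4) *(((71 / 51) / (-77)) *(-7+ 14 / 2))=0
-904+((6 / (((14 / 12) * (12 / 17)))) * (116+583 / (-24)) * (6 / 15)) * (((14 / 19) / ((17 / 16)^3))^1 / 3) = -69950312 / 82365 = -849.27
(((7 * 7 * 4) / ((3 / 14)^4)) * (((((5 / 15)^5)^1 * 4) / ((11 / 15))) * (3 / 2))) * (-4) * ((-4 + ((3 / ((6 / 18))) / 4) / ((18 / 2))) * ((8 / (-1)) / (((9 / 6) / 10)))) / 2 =-30118144000 / 24057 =-1251949.29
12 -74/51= 538/51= 10.55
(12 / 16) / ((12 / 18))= 9 / 8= 1.12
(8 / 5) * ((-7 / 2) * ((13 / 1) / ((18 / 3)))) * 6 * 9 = -3276 / 5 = -655.20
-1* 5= -5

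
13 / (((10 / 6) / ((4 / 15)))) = 52 / 25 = 2.08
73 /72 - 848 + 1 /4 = -60965 /72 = -846.74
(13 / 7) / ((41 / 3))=39 / 287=0.14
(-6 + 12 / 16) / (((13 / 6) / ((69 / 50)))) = -4347 / 1300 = -3.34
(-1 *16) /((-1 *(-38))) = -8 /19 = -0.42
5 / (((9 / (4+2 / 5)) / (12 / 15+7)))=286 / 15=19.07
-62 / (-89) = 62 / 89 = 0.70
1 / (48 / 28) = 0.58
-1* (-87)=87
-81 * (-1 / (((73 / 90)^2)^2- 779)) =-5314410000 / 51081791759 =-0.10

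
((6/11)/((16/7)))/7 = 3/88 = 0.03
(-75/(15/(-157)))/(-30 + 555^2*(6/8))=628/184791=0.00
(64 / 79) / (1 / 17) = 1088 / 79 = 13.77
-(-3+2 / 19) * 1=55 / 19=2.89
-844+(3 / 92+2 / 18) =-698713 / 828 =-843.86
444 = 444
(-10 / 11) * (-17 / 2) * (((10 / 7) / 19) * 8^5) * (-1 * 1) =-27852800 / 1463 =-19038.14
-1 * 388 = -388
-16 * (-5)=80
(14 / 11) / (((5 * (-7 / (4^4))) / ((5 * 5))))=-2560 / 11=-232.73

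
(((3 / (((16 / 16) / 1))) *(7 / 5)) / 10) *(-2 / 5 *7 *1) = -147 / 125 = -1.18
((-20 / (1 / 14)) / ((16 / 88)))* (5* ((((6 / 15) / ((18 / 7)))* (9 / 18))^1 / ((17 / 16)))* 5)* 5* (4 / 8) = -7045.75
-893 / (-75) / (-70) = -0.17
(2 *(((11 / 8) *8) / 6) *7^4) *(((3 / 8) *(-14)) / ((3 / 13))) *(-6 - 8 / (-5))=26437411 / 30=881247.03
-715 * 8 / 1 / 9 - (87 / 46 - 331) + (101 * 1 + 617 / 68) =-2764151 / 14076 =-196.37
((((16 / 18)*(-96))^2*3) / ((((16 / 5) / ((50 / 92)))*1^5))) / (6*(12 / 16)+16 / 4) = 512000 / 1173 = 436.49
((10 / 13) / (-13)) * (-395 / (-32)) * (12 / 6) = -1975 / 1352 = -1.46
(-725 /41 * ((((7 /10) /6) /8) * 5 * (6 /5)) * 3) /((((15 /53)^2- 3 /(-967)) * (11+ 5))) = -393863935 /112957952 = -3.49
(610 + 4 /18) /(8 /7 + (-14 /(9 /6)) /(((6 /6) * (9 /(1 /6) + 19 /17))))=9005507 /14367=626.82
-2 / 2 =-1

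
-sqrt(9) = -3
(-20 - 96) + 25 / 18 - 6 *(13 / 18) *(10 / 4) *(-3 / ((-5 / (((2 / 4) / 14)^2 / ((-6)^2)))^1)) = -2156527 / 18816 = -114.61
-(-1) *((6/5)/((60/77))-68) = -3323/50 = -66.46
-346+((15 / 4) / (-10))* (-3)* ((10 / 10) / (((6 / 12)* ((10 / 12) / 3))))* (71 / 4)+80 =-4889 / 40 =-122.22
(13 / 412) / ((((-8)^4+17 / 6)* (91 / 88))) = 132 / 17731553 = 0.00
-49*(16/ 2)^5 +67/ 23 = -36929469/ 23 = -1605629.09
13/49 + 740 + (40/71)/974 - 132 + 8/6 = 3098482487/5082819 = 609.60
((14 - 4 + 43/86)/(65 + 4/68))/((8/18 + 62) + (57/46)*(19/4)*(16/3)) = 10557/6137984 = 0.00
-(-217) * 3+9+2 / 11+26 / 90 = 326933 / 495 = 660.47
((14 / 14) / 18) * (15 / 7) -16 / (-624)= 79 / 546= 0.14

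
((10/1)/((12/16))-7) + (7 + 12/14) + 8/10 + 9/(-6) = 2833/210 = 13.49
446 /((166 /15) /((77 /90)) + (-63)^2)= 34342 /306609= 0.11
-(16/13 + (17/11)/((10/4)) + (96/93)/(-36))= -363118/199485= -1.82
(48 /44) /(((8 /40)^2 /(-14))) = -381.82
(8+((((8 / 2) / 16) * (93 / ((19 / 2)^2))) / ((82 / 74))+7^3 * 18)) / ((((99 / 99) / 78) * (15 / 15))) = 7137251394 / 14801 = 482214.13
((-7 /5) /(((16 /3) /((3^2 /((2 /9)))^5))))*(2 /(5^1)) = -73222472421 /6400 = -11441011.32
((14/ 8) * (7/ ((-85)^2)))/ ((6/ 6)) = 49/ 28900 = 0.00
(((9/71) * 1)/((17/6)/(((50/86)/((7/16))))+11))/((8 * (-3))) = -900/2237707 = -0.00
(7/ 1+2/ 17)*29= 3509/ 17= 206.41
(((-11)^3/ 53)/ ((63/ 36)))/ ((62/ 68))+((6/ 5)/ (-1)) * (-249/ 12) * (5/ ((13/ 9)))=21067325/ 299026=70.45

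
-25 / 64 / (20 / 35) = -175 / 256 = -0.68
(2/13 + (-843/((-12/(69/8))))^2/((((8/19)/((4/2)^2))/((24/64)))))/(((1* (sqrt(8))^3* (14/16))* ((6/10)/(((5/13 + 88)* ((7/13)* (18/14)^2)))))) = 6172837403458905* sqrt(2)/1007878144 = 8661474.03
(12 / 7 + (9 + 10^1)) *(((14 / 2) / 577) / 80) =0.00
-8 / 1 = -8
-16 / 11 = -1.45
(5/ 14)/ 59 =5/ 826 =0.01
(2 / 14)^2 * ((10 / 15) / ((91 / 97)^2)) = 18818 / 1217307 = 0.02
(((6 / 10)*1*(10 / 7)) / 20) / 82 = 3 / 5740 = 0.00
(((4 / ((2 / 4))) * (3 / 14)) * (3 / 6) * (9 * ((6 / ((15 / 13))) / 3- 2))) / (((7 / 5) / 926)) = -66672 / 49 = -1360.65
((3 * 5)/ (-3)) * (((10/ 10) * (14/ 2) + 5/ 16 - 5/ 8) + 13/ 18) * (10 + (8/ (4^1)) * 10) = -26675/ 24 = -1111.46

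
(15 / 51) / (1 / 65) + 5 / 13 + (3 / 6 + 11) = 13703 / 442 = 31.00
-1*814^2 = -662596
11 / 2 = 5.50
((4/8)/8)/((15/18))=3/40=0.08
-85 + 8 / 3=-247 / 3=-82.33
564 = 564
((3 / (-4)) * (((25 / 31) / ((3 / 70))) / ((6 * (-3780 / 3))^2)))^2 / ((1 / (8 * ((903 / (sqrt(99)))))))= 1075 * sqrt(11) / 80537681258496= 0.00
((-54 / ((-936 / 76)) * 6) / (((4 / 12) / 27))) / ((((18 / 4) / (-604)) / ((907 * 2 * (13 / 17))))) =-6744858336 / 17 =-396756372.71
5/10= 1/2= 0.50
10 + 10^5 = 100010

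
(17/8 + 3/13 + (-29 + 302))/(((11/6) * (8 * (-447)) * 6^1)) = -28637/4090944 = -0.01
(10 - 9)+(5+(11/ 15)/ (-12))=1069/ 180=5.94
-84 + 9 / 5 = -411 / 5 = -82.20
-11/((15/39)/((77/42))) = -52.43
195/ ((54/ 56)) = 1820/ 9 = 202.22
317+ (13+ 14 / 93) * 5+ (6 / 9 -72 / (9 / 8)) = 9902 / 31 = 319.42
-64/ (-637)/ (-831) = -64/ 529347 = -0.00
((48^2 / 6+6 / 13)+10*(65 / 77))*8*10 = 31463680 / 1001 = 31432.25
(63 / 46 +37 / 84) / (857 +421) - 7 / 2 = -8638339 / 2469096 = -3.50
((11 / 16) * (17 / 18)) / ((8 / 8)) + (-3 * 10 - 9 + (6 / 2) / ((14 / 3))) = -76019 / 2016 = -37.71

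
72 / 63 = 1.14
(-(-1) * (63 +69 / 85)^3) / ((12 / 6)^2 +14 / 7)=26595477504 / 614125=43306.29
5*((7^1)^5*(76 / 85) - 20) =1275632 / 17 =75037.18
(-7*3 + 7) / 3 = -14 / 3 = -4.67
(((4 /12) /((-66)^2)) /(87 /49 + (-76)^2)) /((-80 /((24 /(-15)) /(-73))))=-49 /13503885100200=-0.00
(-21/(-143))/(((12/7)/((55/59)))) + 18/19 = 59879/58292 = 1.03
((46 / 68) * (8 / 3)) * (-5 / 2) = -230 / 51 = -4.51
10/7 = 1.43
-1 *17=-17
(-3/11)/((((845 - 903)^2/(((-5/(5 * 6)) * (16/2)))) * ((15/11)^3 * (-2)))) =-121/5676750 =-0.00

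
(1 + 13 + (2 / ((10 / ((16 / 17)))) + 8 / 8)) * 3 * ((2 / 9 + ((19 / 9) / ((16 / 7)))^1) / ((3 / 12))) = 14201 / 68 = 208.84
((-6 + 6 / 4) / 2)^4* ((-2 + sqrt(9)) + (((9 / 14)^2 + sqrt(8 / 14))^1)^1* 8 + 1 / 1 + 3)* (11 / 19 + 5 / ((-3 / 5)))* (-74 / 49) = 17883099* sqrt(7) / 26068 + 7278421293 / 2919616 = 4307.97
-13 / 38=-0.34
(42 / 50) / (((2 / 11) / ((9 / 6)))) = 693 / 100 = 6.93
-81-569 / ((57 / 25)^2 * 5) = -334294 / 3249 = -102.89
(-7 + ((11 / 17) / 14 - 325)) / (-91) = 79005 / 21658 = 3.65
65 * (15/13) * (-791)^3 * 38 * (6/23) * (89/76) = -9910646261775/23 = -430897663555.43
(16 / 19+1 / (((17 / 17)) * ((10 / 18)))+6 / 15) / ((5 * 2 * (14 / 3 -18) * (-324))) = 289 / 4104000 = 0.00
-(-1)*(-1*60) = -60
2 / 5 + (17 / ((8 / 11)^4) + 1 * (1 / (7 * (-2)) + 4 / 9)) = 79399931 / 1290240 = 61.54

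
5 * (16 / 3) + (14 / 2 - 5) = 28.67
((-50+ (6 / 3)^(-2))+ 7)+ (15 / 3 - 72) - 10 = -479 / 4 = -119.75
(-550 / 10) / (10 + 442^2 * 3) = -5 / 53282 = -0.00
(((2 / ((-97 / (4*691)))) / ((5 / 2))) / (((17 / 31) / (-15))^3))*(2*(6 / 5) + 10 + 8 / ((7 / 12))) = 40640877433440 / 3335927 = 12182783.81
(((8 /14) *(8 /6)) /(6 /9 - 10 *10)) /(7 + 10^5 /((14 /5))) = -8 /37257301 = -0.00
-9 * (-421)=3789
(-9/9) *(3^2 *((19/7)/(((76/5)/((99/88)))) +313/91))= -95409/2912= -32.76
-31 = -31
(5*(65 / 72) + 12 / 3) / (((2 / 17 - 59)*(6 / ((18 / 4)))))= -10421 / 96096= -0.11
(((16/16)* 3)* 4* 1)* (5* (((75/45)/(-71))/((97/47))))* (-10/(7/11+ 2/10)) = 1292500/158401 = 8.16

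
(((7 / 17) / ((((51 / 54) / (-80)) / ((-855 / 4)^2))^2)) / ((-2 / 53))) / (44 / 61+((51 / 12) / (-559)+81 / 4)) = -18253400196295770187500 / 2341344193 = -7796119960007.85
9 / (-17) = -9 / 17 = -0.53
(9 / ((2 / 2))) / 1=9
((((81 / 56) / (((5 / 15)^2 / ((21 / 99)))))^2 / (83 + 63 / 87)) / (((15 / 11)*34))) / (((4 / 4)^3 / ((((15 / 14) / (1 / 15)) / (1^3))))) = 25686315 / 813632512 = 0.03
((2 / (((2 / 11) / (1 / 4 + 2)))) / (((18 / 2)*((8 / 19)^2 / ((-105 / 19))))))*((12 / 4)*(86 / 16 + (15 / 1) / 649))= -167741595 / 120832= -1388.22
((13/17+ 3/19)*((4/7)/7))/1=1192/15827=0.08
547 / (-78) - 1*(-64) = 4445 / 78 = 56.99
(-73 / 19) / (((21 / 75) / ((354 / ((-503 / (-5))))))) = -3230250 / 66899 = -48.29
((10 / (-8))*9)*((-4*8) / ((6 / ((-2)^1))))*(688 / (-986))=41280 / 493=83.73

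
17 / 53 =0.32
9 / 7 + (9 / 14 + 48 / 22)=633 / 154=4.11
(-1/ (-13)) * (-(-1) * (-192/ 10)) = -96/ 65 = -1.48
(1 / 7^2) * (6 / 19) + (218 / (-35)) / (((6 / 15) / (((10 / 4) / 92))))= -71381 / 171304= -0.42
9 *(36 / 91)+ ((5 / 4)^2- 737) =-1065613 / 1456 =-731.88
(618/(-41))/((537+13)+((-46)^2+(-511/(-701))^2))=-101228606/17907927889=-0.01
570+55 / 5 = 581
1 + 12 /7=2.71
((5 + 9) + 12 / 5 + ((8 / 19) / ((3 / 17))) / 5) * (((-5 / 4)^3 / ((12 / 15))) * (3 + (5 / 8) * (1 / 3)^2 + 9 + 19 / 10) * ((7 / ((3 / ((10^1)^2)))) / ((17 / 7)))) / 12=-370401565625 / 80372736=-4608.55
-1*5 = -5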